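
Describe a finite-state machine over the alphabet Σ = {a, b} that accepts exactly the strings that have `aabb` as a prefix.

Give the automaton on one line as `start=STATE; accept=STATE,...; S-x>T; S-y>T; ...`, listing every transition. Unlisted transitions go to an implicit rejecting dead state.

start=s0; accept=s4; s0-a>s1; s0-b>s5; s1-a>s2; s1-b>s5; s2-a>s5; s2-b>s3; s3-a>s5; s3-b>s4; s4-a>s4; s4-b>s4; s5-a>s5; s5-b>s5

Check the first 4 symbols one by one: s0 through s3 record how many have matched `aabb` so far; any wrong symbol goes to the dead state s5. After all 4 match we enter the accepting sink s4.
        a   b  
>  s0   s1  s5 
   s1   s2  s5 
   s2   s5  s3 
   s3   s5  s4 
 * s4   s4  s4 
   s5   s5  s5 
(> = start, * = accepting)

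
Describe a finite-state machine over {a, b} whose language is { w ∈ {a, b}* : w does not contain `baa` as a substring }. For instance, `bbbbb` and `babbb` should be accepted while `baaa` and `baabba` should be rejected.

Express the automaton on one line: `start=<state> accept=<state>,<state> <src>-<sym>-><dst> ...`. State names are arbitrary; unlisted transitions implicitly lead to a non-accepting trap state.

start=q0 accept=q0,q1,q2 q0-a->q0 q0-b->q1 q1-a->q2 q1-b->q1 q2-a->q3 q2-b->q1 q3-a->q3 q3-b->q3

This is the complement of 'contains `baa`'. Use the same substring-matching states — q0 through q3 holding how much of `baa` has just been matched — but flip the accepting set: everything except the trap q3 accepts.
A 4-state machine:
        a   b  
>* q0   q0  q1 
 * q1   q2  q1 
 * q2   q3  q1 
   q3   q3  q3 
(> = start, * = accepting)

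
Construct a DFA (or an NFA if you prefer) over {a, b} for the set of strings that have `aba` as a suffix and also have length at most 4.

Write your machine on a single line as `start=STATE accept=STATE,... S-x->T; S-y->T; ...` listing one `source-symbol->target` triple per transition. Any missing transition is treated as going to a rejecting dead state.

start=q0; accept=q8,q12; q0-a->q1; q0-b->q2; q1-a->q3; q1-b->q4; q2-a->q3; q2-b->q5; q3-a->q6; q3-b->q7; q4-a->q8; q4-b->q9; q5-a->q6; q5-b->q9; q6-a->q10; q6-b->q11; q7-a->q12; q7-b->q13; q8-a->q10; q8-b->q11; q9-a->q10; q9-b->q13; q10-a->q14; q10-b->q15; q11-a->q16; q11-b->q17; q12-a->q14; q12-b->q15; q13-a->q14; q13-b->q17; q14-a->q14; q14-b->q15; q15-a->q16; q15-b->q17; q16-a->q14; q16-b->q15; q17-a->q14; q17-b->q17

Build one automaton per condition and run them in lockstep. One (4 states) tracks how much of the suffix `aba` has currently been matched; the other (6 states) tracks the input length, saturating at 5. Each combined state is a pair, one component from each; accept when both components accept.
          a    b  
>  q0     q1   q2 
   q1     q3   q4 
   q2     q3   q5 
   q3     q6   q7 
   q4     q8   q9 
   q5     q6   q9 
   q6    q10  q11 
   q7    q12  q13 
 * q8    q10  q11 
   q9    q10  q13 
   q10   q14  q15 
   q11   q16  q17 
 * q12   q14  q15 
   q13   q14  q17 
   q14   q14  q15 
   q15   q16  q17 
   q16   q14  q15 
   q17   q14  q17 
(> = start, * = accepting)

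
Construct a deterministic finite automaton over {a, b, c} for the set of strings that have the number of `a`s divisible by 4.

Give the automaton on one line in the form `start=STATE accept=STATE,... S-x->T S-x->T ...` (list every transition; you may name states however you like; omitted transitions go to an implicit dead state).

start=s0 accept=s0 s0-a->s1 s0-b->s0 s0-c->s0 s1-a->s2 s1-b->s1 s1-c->s1 s2-a->s3 s2-b->s2 s2-c->s2 s3-a->s0 s3-b->s3 s3-c->s3

Keep the running count of `a`s modulo 4: each `a` advances along the cycle s0 → s1 → s2 → s3 → s0 while other symbols loop. Accept at s0.
With 4 states:
        a   b   c  
>* s0   s1  s0  s0 
   s1   s2  s1  s1 
   s2   s3  s2  s2 
   s3   s0  s3  s3 
(> = start, * = accepting)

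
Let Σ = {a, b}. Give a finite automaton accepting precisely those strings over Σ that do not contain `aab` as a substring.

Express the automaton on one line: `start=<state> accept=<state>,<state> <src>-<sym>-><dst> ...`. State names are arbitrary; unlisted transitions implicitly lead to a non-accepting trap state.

Track partial matches of the forbidden pattern `aab`. State q3 is a dead state reached once `aab` has occurred; every other state accepts. q0 means no part of `aab` is currently matched.
4 states suffice.
        a   b  
>* q0   q1  q0 
 * q1   q2  q0 
 * q2   q2  q3 
   q3   q3  q3 
(> = start, * = accepting)

start=q0 accept=q0,q1,q2 q0-a->q1 q0-b->q0 q1-a->q2 q1-b->q0 q2-a->q2 q2-b->q3 q3-a->q3 q3-b->q3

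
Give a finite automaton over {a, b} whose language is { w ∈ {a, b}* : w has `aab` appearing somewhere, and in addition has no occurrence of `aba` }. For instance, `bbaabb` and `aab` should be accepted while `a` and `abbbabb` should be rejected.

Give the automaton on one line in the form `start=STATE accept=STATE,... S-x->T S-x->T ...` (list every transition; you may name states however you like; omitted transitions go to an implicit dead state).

Build one automaton per condition and run them in lockstep. One (4 states) tracks whether and how much of `aab` has been seen; the other (4 states) tracks partial matches of the forbidden pattern `aba`. Each combined state is a pair, one component from each; accept when both components accept. After merging equivalent states the machine shrinks.
8 states suffice.
        a   b  
>  s0   s1  s0 
   s1   s2  s3 
   s2   s2  s4 
   s3   s5  s0 
 * s4   s5  s6 
   s5   s5  s5 
 * s6   s7  s6 
 * s7   s7  s4 
(> = start, * = accepting)

start=s0 accept=s4,s6,s7 s0-a->s1 s0-b->s0 s1-a->s2 s1-b->s3 s2-a->s2 s2-b->s4 s3-a->s5 s3-b->s0 s4-a->s5 s4-b->s6 s5-a->s5 s5-b->s5 s6-a->s7 s6-b->s6 s7-a->s7 s7-b->s4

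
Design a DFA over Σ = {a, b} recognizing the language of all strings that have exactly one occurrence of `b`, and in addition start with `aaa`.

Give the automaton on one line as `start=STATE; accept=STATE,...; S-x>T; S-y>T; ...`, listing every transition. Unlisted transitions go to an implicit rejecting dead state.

Build one automaton per condition and run them in lockstep. One (3 states) tracks the count of `b`s, saturating at 2; the other (5 states) tracks whether the input so far still matches the prefix `aaa`. Each combined state is a pair, one component from each; accept when both components accept. After merging equivalent states the machine shrinks.
6 states suffice.
        a   b  
>  q0   q1  q2 
   q1   q3  q2 
   q2   q2  q2 
   q3   q4  q2 
   q4   q4  q5 
 * q5   q5  q2 
(> = start, * = accepting)

start=q0; accept=q5; q0-a>q1; q0-b>q2; q1-a>q3; q1-b>q2; q2-a>q2; q2-b>q2; q3-a>q4; q3-b>q2; q4-a>q4; q4-b>q5; q5-a>q5; q5-b>q2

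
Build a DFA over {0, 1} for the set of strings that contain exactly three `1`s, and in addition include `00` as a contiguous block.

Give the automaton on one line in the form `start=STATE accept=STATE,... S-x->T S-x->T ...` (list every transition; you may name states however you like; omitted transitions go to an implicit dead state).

start=q0 accept=q12 q0-0->q1 q0-1->q2 q1-0->q3 q1-1->q2 q2-0->q4 q2-1->q5 q3-0->q3 q3-1->q6 q4-0->q6 q4-1->q5 q5-0->q7 q5-1->q8 q6-0->q6 q6-1->q9 q7-0->q9 q7-1->q8 q8-0->q10 q8-1->q11 q9-0->q9 q9-1->q12 q10-0->q12 q10-1->q11 q11-0->q13 q11-1->q11 q12-0->q12 q12-1->q14 q13-0->q14 q13-1->q11 q14-0->q14 q14-1->q14

Build one automaton per condition and run them in lockstep. One (5 states) tracks the count of `1`s, saturating at 4; the other (3 states) tracks whether and how much of `00` has been seen. Each combined state is a pair, one component from each; accept when both components accept.
With 15 states:
          0    1  
>  q0     q1   q2 
   q1     q3   q2 
   q2     q4   q5 
   q3     q3   q6 
   q4     q6   q5 
   q5     q7   q8 
   q6     q6   q9 
   q7     q9   q8 
   q8    q10  q11 
   q9     q9  q12 
   q10   q12  q11 
   q11   q13  q11 
 * q12   q12  q14 
   q13   q14  q11 
   q14   q14  q14 
(> = start, * = accepting)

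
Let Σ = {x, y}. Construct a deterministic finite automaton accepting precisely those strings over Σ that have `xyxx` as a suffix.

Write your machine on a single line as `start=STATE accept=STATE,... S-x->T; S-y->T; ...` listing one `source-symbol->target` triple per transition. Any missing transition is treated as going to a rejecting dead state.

Let each state record the length of the longest suffix of the input read so far that is also a prefix of `xyxx`. B means the last symbol is `x`; C means the last 2 symbols are `xy`; D means the last 3 symbols are `xyx`; E means the last 4 symbols are `xyxx`. Accept only at E, where the string currently ends in `xyxx`.
With 5 states:
       x  y 
>  A   B  A 
   B   B  C 
   C   D  A 
   D   E  C 
 * E   B  C 
(> = start, * = accepting)

start=A; accept=E; A-x->B; A-y->A; B-x->B; B-y->C; C-x->D; C-y->A; D-x->E; D-y->C; E-x->B; E-y->C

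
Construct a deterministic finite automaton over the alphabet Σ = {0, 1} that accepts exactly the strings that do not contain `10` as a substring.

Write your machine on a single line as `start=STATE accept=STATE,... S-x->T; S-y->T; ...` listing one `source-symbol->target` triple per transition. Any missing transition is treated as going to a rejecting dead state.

This is the complement of 'contains `10`'. Use the same substring-matching states — q0 through q2 holding how much of `10` has just been matched — but flip the accepting set: everything except the trap q2 accepts.
        0   1  
>* q0   q0  q1 
 * q1   q2  q1 
   q2   q2  q2 
(> = start, * = accepting)

start=q0; accept=q0,q1; q0-0->q0; q0-1->q1; q1-0->q2; q1-1->q1; q2-0->q2; q2-1->q2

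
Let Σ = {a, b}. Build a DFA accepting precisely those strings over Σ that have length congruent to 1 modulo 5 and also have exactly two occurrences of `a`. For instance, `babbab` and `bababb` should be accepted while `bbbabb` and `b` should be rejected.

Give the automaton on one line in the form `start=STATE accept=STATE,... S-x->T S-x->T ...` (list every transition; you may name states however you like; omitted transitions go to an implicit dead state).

start=S0 accept=S15 S0-a->S1 S0-b->S2 S1-a->S3 S1-b->S4 S2-a->S4 S2-b->S5 S3-a->S6 S3-b->S7 S4-a->S7 S4-b->S8 S5-a->S8 S5-b->S9 S6-a->S6 S6-b->S6 S7-a->S6 S7-b->S10 S8-a->S10 S8-b->S11 S9-a->S11 S9-b->S12 S10-a->S6 S10-b->S13 S11-a->S13 S11-b->S14 S12-a->S14 S12-b->S0 S13-a->S6 S13-b->S15 S14-a->S15 S14-b->S1 S15-a->S6 S15-b->S3

Build one automaton per condition and run them in lockstep. The first has 5 states tracking the input length modulo 5; the second has 4 states tracking the count of `a`s, saturating at 3. A product state is a pair (one from each), accepting exactly when both do. After merging equivalent states the machine shrinks.
A 16-state machine:
          a    b  
>  S0     S1   S2 
   S1     S3   S4 
   S2     S4   S5 
   S3     S6   S7 
   S4     S7   S8 
   S5     S8   S9 
   S6     S6   S6 
   S7     S6  S10 
   S8    S10  S11 
   S9    S11  S12 
   S10    S6  S13 
   S11   S13  S14 
   S12   S14   S0 
   S13    S6  S15 
   S14   S15   S1 
 * S15    S6   S3 
(> = start, * = accepting)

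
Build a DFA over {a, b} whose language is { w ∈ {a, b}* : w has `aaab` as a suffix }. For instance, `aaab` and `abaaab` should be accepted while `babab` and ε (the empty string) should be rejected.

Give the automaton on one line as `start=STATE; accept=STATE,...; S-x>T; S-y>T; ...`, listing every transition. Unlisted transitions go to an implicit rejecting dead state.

Remember how much of `aaab` the current input suffix matches. State S0 means no match yet; S1 means the last symbol is `a`; S2 means the last 2 symbols are `aa`; S3 means the last 3 symbols are `aaa`; S4 means the last 4 symbols are `aaab`. Only S4 accepts. On a mismatch, fall back to the longest proper suffix that is still a prefix of `aaab`.
A 5-state machine:
        a   b  
>  S0   S1  S0 
   S1   S2  S0 
   S2   S3  S0 
   S3   S3  S4 
 * S4   S1  S0 
(> = start, * = accepting)

start=S0; accept=S4; S0-a>S1; S0-b>S0; S1-a>S2; S1-b>S0; S2-a>S3; S2-b>S0; S3-a>S3; S3-b>S4; S4-a>S1; S4-b>S0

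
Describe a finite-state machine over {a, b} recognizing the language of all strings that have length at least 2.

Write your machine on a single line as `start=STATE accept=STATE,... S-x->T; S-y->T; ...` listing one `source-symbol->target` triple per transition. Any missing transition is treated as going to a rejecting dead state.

Count input length up to 3: every symbol moves from s0 toward s3, which means 'more than 2' and absorbs. Accept from {s2, s3}.
With 4 states:
        a   b  
>  s0   s1  s1 
   s1   s2  s2 
 * s2   s3  s3 
 * s3   s3  s3 
(> = start, * = accepting)

start=s0; accept=s2,s3; s0-a->s1; s0-b->s1; s1-a->s2; s1-b->s2; s2-a->s3; s2-b->s3; s3-a->s3; s3-b->s3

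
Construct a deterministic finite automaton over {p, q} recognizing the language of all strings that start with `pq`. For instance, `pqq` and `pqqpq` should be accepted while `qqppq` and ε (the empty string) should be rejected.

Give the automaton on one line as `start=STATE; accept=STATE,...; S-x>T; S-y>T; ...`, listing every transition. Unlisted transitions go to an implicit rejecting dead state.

Walk along `pq` while the input agrees: from A take `p` to B, and so on. Any deviation drops to the rejecting sink D. Once C is reached the prefix is confirmed and every continuation is accepted.
       p  q 
>  A   B  D 
   B   D  C 
 * C   C  C 
   D   D  D 
(> = start, * = accepting)

start=A; accept=C; A-p>B; A-q>D; B-p>D; B-q>C; C-p>C; C-q>C; D-p>D; D-q>D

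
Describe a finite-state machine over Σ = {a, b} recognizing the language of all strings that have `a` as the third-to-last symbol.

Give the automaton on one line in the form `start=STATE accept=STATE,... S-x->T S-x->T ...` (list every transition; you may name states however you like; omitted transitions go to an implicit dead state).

start=q0 accept=q7,q8,q9,q10 q0-a->q1 q0-b->q2 q1-a->q3 q1-b->q4 q2-a->q5 q2-b->q6 q3-a->q7 q3-b->q8 q4-a->q9 q4-b->q10 q5-a->q11 q5-b->q12 q6-a->q13 q6-b->q14 q7-a->q7 q7-b->q8 q8-a->q9 q8-b->q10 q9-a->q11 q9-b->q12 q10-a->q13 q10-b->q14 q11-a->q7 q11-b->q8 q12-a->q9 q12-b->q10 q13-a->q11 q13-b->q12 q14-a->q13 q14-b->q14

Because acceptance depends on a position counted from the end, the machine has to buffer the most recent 3 symbols. Make each state the string of the last up-to-3 symbols read; on input `x` shift the window left and append `x`. Accept when the buffered window has length 3 and begins with `a`.
With 15 states:
          a    b  
>  q0     q1   q2 
   q1     q3   q4 
   q2     q5   q6 
   q3     q7   q8 
   q4     q9  q10 
   q5    q11  q12 
   q6    q13  q14 
 * q7     q7   q8 
 * q8     q9  q10 
 * q9    q11  q12 
 * q10   q13  q14 
   q11    q7   q8 
   q12    q9  q10 
   q13   q11  q12 
   q14   q13  q14 
(> = start, * = accepting)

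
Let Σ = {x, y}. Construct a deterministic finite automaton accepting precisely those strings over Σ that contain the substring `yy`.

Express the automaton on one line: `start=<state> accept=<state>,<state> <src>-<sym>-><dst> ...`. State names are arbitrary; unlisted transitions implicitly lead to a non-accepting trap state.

start=s0 accept=s2 s0-x->s0 s0-y->s1 s1-x->s0 s1-y->s2 s2-x->s2 s2-y->s2

States s0..s1 record the length of the longest prefix of `yy` that matches the current input suffix. Reaching s2 means `yy` has been seen, and we stay there forever. Accept from s2.
With 3 states:
        x   y  
>  s0   s0  s1 
   s1   s0  s2 
 * s2   s2  s2 
(> = start, * = accepting)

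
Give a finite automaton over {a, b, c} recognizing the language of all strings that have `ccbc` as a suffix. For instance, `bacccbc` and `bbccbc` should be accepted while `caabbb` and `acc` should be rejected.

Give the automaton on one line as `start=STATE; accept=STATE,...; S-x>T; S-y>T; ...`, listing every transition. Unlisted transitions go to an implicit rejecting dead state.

Let each state record the length of the longest suffix of the input read so far that is also a prefix of `ccbc`. q1 means the last symbol is `c`; q2 means the last 2 symbols are `cc`; q3 means the last 3 symbols are `ccb`; q4 means the last 4 symbols are `ccbc`. Accept only at q4, where the string currently ends in `ccbc`.
With 5 states:
        a   b   c  
>  q0   q0  q0  q1 
   q1   q0  q0  q2 
   q2   q0  q3  q2 
   q3   q0  q0  q4 
 * q4   q0  q0  q2 
(> = start, * = accepting)

start=q0; accept=q4; q0-a>q0; q0-b>q0; q0-c>q1; q1-a>q0; q1-b>q0; q1-c>q2; q2-a>q0; q2-b>q3; q2-c>q2; q3-a>q0; q3-b>q0; q3-c>q4; q4-a>q0; q4-b>q0; q4-c>q2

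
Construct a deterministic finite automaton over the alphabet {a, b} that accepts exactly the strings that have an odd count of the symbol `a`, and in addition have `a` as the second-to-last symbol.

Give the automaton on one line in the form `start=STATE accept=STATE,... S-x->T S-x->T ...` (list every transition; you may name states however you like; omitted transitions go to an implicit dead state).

Run two small machines in parallel and take their product. The first has 2 states tracking the count of `a`s modulo 2; the second has 7 states tracking the last 2 symbols read. A product state is a pair (one from each), accepting exactly when both do. After merging equivalent states the machine shrinks.
6 states suffice.
        a   b  
>  q0   q1  q0 
   q1   q2  q3 
   q2   q4  q0 
 * q3   q2  q5 
 * q4   q2  q3 
   q5   q2  q5 
(> = start, * = accepting)

start=q0 accept=q3,q4 q0-a->q1 q0-b->q0 q1-a->q2 q1-b->q3 q2-a->q4 q2-b->q0 q3-a->q2 q3-b->q5 q4-a->q2 q4-b->q3 q5-a->q2 q5-b->q5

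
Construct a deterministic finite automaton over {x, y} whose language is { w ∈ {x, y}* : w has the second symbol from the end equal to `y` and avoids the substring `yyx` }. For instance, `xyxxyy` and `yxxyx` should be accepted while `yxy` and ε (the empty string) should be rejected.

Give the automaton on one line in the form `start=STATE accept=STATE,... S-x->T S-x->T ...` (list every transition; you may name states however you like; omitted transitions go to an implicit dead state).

Run two small machines in parallel and take their product. One (7 states) tracks the last 2 symbols read; the other (4 states) tracks partial matches of the forbidden pattern `yyx`. Each combined state is a pair, one component from each; accept when both components accept. Equivalent product states are then merged.
With 5 states:
        x   y  
>  q0   q0  q1 
   q1   q2  q3 
 * q2   q0  q1 
 * q3   q4  q3 
   q4   q4  q4 
(> = start, * = accepting)

start=q0 accept=q2,q3 q0-x->q0 q0-y->q1 q1-x->q2 q1-y->q3 q2-x->q0 q2-y->q1 q3-x->q4 q3-y->q3 q4-x->q4 q4-y->q4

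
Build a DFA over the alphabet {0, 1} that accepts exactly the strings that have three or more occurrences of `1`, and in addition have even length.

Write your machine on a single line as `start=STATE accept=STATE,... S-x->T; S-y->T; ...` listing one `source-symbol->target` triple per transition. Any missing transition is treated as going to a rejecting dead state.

start=q0; accept=q7,q8; q0-0->q1; q0-1->q2; q1-0->q0; q1-1->q3; q2-0->q3; q2-1->q4; q3-0->q2; q3-1->q5; q4-0->q5; q4-1->q6; q5-0->q4; q5-1->q7; q6-0->q7; q6-1->q8; q7-0->q6; q7-1->q9; q8-0->q9; q8-1->q9; q9-0->q8; q9-1->q8

Build one automaton per condition and run them in lockstep. The first has 5 states tracking the count of `1`s, saturating at 4; the second has 2 states tracking the input length modulo 2. A product state is a pair (one from each), accepting exactly when both do.
        0   1  
>  q0   q1  q2 
   q1   q0  q3 
   q2   q3  q4 
   q3   q2  q5 
   q4   q5  q6 
   q5   q4  q7 
   q6   q7  q8 
 * q7   q6  q9 
 * q8   q9  q9 
   q9   q8  q8 
(> = start, * = accepting)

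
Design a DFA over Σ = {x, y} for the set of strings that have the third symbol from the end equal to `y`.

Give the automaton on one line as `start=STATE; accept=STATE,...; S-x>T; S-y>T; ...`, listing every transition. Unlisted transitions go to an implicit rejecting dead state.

A DFA must remember the last 3 symbols (since which symbol is third-to-last isn't known until the input ends). Use one state per possible window of the last ≤3 symbols; accept from those whose window starts with `y`.
With 15 states:
          x    y  
>  q0     q1   q2 
   q1     q3   q4 
   q2     q5   q6 
   q3     q7   q8 
   q4     q9  q10 
   q5    q11  q12 
   q6    q13  q14 
   q7     q7   q8 
   q8     q9  q10 
   q9    q11  q12 
   q10   q13  q14 
 * q11    q7   q8 
 * q12    q9  q10 
 * q13   q11  q12 
 * q14   q13  q14 
(> = start, * = accepting)

start=q0; accept=q11,q12,q13,q14; q0-x>q1; q0-y>q2; q1-x>q3; q1-y>q4; q2-x>q5; q2-y>q6; q3-x>q7; q3-y>q8; q4-x>q9; q4-y>q10; q5-x>q11; q5-y>q12; q6-x>q13; q6-y>q14; q7-x>q7; q7-y>q8; q8-x>q9; q8-y>q10; q9-x>q11; q9-y>q12; q10-x>q13; q10-y>q14; q11-x>q7; q11-y>q8; q12-x>q9; q12-y>q10; q13-x>q11; q13-y>q12; q14-x>q13; q14-y>q14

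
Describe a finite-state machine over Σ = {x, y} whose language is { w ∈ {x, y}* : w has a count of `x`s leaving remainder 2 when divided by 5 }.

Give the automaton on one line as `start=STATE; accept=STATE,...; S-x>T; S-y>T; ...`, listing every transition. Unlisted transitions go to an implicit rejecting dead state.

start=q0; accept=q2; q0-x>q1; q0-y>q0; q1-x>q2; q1-y>q1; q2-x>q3; q2-y>q2; q3-x>q4; q3-y>q3; q4-x>q0; q4-y>q4

Keep the running count of `x`s modulo 5: each `x` advances along the cycle q0 → q1 → q2 → q3 → q4 → q0 while other symbols loop. Accept at q2.
A 5-state machine:
        x   y  
>  q0   q1  q0 
   q1   q2  q1 
 * q2   q3  q2 
   q3   q4  q3 
   q4   q0  q4 
(> = start, * = accepting)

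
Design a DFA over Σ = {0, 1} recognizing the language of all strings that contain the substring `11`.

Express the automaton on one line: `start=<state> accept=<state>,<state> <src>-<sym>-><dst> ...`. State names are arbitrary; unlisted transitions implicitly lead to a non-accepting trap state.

States q0..q1 record the length of the longest prefix of `11` that matches the current input suffix. Reaching q2 means `11` has been seen, and we stay there forever. Accept from q2.
        0   1  
>  q0   q0  q1 
   q1   q0  q2 
 * q2   q2  q2 
(> = start, * = accepting)

start=q0 accept=q2 q0-0->q0 q0-1->q1 q1-0->q0 q1-1->q2 q2-0->q2 q2-1->q2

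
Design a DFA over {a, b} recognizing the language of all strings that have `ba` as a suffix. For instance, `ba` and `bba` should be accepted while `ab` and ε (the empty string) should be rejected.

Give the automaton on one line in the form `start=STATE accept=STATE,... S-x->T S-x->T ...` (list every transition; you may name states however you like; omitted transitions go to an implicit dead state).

Let each state record the length of the longest suffix of the input read so far that is also a prefix of `ba`. s1 means the last symbol is `b`; s2 means the last 2 symbols are `ba`. Accept only at s2, where the string currently ends in `ba`.
With 3 states:
        a   b  
>  s0   s0  s1 
   s1   s2  s1 
 * s2   s0  s1 
(> = start, * = accepting)

start=s0 accept=s2 s0-a->s0 s0-b->s1 s1-a->s2 s1-b->s1 s2-a->s0 s2-b->s1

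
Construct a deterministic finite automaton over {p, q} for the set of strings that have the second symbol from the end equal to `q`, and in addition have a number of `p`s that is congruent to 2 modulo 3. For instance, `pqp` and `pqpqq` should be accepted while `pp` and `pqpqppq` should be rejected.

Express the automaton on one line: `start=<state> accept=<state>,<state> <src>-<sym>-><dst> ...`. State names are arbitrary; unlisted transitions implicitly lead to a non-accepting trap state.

Build one automaton per condition and run them in lockstep. One (7 states) tracks the last 2 symbols read; the other (3 states) tracks the count of `p`s modulo 3. Each combined state is a pair, one component from each; accept when both components accept. Equivalent product states are then merged.
7 states suffice.
       p  q 
>  A   B  A 
   B   C  D 
   C   A  E 
   D   F  D 
   E   A  G 
 * F   A  E 
 * G   A  G 
(> = start, * = accepting)

start=A accept=F,G A-p->B A-q->A B-p->C B-q->D C-p->A C-q->E D-p->F D-q->D E-p->A E-q->G F-p->A F-q->E G-p->A G-q->G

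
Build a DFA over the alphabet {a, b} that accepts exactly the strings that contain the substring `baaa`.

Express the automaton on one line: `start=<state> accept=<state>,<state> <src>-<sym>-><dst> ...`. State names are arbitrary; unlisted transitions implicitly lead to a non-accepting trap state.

States S0..S3 record the length of the longest prefix of `baaa` that matches the current input suffix. Reaching S4 means `baaa` has been seen, and we stay there forever. Accept from S4.
5 states suffice.
        a   b  
>  S0   S0  S1 
   S1   S2  S1 
   S2   S3  S1 
   S3   S4  S1 
 * S4   S4  S4 
(> = start, * = accepting)

start=S0 accept=S4 S0-a->S0 S0-b->S1 S1-a->S2 S1-b->S1 S2-a->S3 S2-b->S1 S3-a->S4 S3-b->S1 S4-a->S4 S4-b->S4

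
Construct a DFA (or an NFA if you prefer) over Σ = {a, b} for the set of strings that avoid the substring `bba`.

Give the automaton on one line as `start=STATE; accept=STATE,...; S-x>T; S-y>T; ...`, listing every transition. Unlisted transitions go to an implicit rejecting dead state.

This is the complement of 'contains `bba`'. Use the same substring-matching states — S0 through S3 holding how much of `bba` has just been matched — but flip the accepting set: everything except the trap S3 accepts.
A 4-state machine:
        a   b  
>* S0   S0  S1 
 * S1   S0  S2 
 * S2   S3  S2 
   S3   S3  S3 
(> = start, * = accepting)

start=S0; accept=S0,S1,S2; S0-a>S0; S0-b>S1; S1-a>S0; S1-b>S2; S2-a>S3; S2-b>S2; S3-a>S3; S3-b>S3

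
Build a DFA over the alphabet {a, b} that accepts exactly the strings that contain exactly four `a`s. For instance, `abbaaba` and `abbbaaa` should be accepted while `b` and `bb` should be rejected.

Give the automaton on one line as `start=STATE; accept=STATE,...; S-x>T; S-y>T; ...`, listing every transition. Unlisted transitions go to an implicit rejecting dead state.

start=s0; accept=s4; s0-a>s1; s0-b>s0; s1-a>s2; s1-b>s1; s2-a>s3; s2-b>s2; s3-a>s4; s3-b>s3; s4-a>s5; s4-b>s4; s5-a>s5; s5-b>s5

Only the number of `a`s matters, and only up to 5. Make a chain s0 → s1 → s2 → s3 → s4 → s5 advanced by each `a` (with s5 absorbing); every other symbol self-loops. The accepting set is {s4}.
A 6-state machine:
        a   b  
>  s0   s1  s0 
   s1   s2  s1 
   s2   s3  s2 
   s3   s4  s3 
 * s4   s5  s4 
   s5   s5  s5 
(> = start, * = accepting)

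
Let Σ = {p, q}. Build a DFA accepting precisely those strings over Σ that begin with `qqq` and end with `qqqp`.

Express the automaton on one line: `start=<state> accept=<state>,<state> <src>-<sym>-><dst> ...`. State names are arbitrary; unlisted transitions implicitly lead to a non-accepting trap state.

start=S0 accept=S8 S0-p->S1 S0-q->S2 S1-p->S1 S1-q->S3 S2-p->S1 S2-q->S4 S3-p->S1 S3-q->S5 S4-p->S1 S4-q->S6 S5-p->S1 S5-q->S7 S6-p->S8 S6-q->S6 S7-p->S9 S7-q->S7 S8-p->S10 S8-q->S11 S9-p->S1 S9-q->S3 S10-p->S10 S10-q->S11 S11-p->S10 S11-q->S12 S12-p->S10 S12-q->S6

Run two small machines in parallel and take their product. One (5 states) tracks whether the input so far still matches the prefix `qqq`; the other (5 states) tracks how much of the suffix `qqqp` has currently been matched. Each combined state is a pair, one component from each; accept when both components accept.
          p    q  
>  S0     S1   S2 
   S1     S1   S3 
   S2     S1   S4 
   S3     S1   S5 
   S4     S1   S6 
   S5     S1   S7 
   S6     S8   S6 
   S7     S9   S7 
 * S8    S10  S11 
   S9     S1   S3 
   S10   S10  S11 
   S11   S10  S12 
   S12   S10   S6 
(> = start, * = accepting)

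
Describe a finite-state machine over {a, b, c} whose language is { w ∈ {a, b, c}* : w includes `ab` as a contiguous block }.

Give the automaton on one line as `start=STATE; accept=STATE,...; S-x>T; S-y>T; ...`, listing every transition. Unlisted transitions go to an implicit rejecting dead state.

States q0..q1 record the length of the longest prefix of `ab` that matches the current input suffix. Reaching q2 means `ab` has been seen, and we stay there forever. Accept from q2.
With 3 states:
        a   b   c  
>  q0   q1  q0  q0 
   q1   q1  q2  q0 
 * q2   q2  q2  q2 
(> = start, * = accepting)

start=q0; accept=q2; q0-a>q1; q0-b>q0; q0-c>q0; q1-a>q1; q1-b>q2; q1-c>q0; q2-a>q2; q2-b>q2; q2-c>q2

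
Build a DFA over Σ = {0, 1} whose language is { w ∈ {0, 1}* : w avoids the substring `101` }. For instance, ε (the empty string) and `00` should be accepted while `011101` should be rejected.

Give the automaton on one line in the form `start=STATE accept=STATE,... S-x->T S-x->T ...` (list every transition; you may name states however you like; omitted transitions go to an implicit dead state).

Track partial matches of the forbidden pattern `101`. State q3 is a dead state reached once `101` has occurred; every other state accepts. q0 means no part of `101` is currently matched.
A 4-state machine:
        0   1  
>* q0   q0  q1 
 * q1   q2  q1 
 * q2   q0  q3 
   q3   q3  q3 
(> = start, * = accepting)

start=q0 accept=q0,q1,q2 q0-0->q0 q0-1->q1 q1-0->q2 q1-1->q1 q2-0->q0 q2-1->q3 q3-0->q3 q3-1->q3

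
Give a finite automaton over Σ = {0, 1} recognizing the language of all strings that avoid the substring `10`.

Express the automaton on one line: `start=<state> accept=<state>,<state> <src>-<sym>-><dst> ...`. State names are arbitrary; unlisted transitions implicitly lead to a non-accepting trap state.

Track partial matches of the forbidden pattern `10`. State q2 is a dead state reached once `10` has occurred; every other state accepts. q0 means no part of `10` is currently matched.
3 states suffice.
        0   1  
>* q0   q0  q1 
 * q1   q2  q1 
   q2   q2  q2 
(> = start, * = accepting)

start=q0 accept=q0,q1 q0-0->q0 q0-1->q1 q1-0->q2 q1-1->q1 q2-0->q2 q2-1->q2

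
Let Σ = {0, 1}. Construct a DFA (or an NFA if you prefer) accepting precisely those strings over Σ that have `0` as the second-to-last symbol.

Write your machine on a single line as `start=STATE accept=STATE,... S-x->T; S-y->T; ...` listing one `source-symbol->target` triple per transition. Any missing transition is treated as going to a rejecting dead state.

start=s0; accept=s3,s4; s0-0->s1; s0-1->s2; s1-0->s3; s1-1->s4; s2-0->s5; s2-1->s6; s3-0->s3; s3-1->s4; s4-0->s5; s4-1->s6; s5-0->s3; s5-1->s4; s6-0->s5; s6-1->s6

A DFA must remember the last 2 symbols (since which symbol is second-to-last isn't known until the input ends). Use one state per possible window of the last ≤2 symbols; accept from those whose window starts with `0`.
7 states suffice.
        0   1  
>  s0   s1  s2 
   s1   s3  s4 
   s2   s5  s6 
 * s3   s3  s4 
 * s4   s5  s6 
   s5   s3  s4 
   s6   s5  s6 
(> = start, * = accepting)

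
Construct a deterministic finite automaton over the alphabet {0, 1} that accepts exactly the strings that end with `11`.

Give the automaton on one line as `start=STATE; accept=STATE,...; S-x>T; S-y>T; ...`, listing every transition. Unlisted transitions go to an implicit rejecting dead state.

start=q0; accept=q2; q0-0>q0; q0-1>q1; q1-0>q0; q1-1>q2; q2-0>q0; q2-1>q2

Remember how much of `11` the current input suffix matches. State q0 means no match yet; q1 means the last symbol is `1`; q2 means the last 2 symbols are `11`. Only q2 accepts. On a mismatch, fall back to the longest proper suffix that is still a prefix of `11`.
A 3-state machine:
        0   1  
>  q0   q0  q1 
   q1   q0  q2 
 * q2   q0  q2 
(> = start, * = accepting)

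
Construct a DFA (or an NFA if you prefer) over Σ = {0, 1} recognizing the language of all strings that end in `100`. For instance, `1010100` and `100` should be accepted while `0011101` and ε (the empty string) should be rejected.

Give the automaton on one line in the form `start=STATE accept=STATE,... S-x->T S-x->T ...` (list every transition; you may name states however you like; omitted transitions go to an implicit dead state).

start=A accept=D A-0->A A-1->B B-0->C B-1->B C-0->D C-1->B D-0->A D-1->B

Remember how much of `100` the current input suffix matches. State A means no match yet; B means the last symbol is `1`; C means the last 2 symbols are `10`; D means the last 3 symbols are `100`. Only D accepts. On a mismatch, fall back to the longest proper suffix that is still a prefix of `100`.
A 4-state machine:
       0  1 
>  A   A  B 
   B   C  B 
   C   D  B 
 * D   A  B 
(> = start, * = accepting)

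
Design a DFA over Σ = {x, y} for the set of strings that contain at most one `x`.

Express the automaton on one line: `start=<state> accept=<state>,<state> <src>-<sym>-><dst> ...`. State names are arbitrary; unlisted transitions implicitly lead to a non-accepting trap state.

Count `x`s, saturating at 2: state S0 means no `x` yet, S1 means one `x` seen, S2 means more than one. Each `x` increments (capped at S2); other symbols loop. Accept from {S0, S1}.
3 states suffice.
        x   y  
>* S0   S1  S0 
 * S1   S2  S1 
   S2   S2  S2 
(> = start, * = accepting)

start=S0 accept=S0,S1 S0-x->S1 S0-y->S0 S1-x->S2 S1-y->S1 S2-x->S2 S2-y->S2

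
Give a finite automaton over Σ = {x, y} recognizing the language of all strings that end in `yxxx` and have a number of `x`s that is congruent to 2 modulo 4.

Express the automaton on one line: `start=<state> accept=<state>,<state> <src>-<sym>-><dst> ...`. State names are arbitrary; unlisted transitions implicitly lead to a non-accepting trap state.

Build one automaton per condition and run them in lockstep. One (5 states) tracks how much of the suffix `yxxx` has currently been matched; the other (4 states) tracks the count of `x`s modulo 4. Each combined state is a pair, one component from each; accept when both components accept. Minimizing collapses redundant product states.
8 states suffice.
        x   y  
>  q0   q1  q0 
   q1   q2  q1 
   q2   q3  q2 
   q3   q0  q4 
   q4   q5  q4 
   q5   q6  q0 
   q6   q7  q1 
 * q7   q3  q2 
(> = start, * = accepting)

start=q0 accept=q7 q0-x->q1 q0-y->q0 q1-x->q2 q1-y->q1 q2-x->q3 q2-y->q2 q3-x->q0 q3-y->q4 q4-x->q5 q4-y->q4 q5-x->q6 q5-y->q0 q6-x->q7 q6-y->q1 q7-x->q3 q7-y->q2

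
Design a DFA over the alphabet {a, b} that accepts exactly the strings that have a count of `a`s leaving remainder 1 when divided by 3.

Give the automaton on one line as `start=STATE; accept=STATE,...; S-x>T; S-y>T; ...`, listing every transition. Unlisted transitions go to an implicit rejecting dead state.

Keep the running count of `a`s modulo 3: each `a` advances along the cycle q0 → q1 → q2 → q0 while other symbols loop. Accept at q1.
        a   b  
>  q0   q1  q0 
 * q1   q2  q1 
   q2   q0  q2 
(> = start, * = accepting)

start=q0; accept=q1; q0-a>q1; q0-b>q0; q1-a>q2; q1-b>q1; q2-a>q0; q2-b>q2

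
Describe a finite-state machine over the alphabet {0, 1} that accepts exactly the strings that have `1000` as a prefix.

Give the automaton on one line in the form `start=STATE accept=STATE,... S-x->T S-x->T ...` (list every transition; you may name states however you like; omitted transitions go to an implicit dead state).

Walk along `1000` while the input agrees: from q0 take `1` to q1, and so on. Any deviation drops to the rejecting sink q5. Once q4 is reached the prefix is confirmed and every continuation is accepted.
With 6 states:
        0   1  
>  q0   q5  q1 
   q1   q2  q5 
   q2   q3  q5 
   q3   q4  q5 
 * q4   q4  q4 
   q5   q5  q5 
(> = start, * = accepting)

start=q0 accept=q4 q0-0->q5 q0-1->q1 q1-0->q2 q1-1->q5 q2-0->q3 q2-1->q5 q3-0->q4 q3-1->q5 q4-0->q4 q4-1->q4 q5-0->q5 q5-1->q5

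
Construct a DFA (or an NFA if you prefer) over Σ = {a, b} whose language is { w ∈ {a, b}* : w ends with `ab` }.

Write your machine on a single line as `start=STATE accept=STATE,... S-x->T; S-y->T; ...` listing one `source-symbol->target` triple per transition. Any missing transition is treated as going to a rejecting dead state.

Remember how much of `ab` the current input suffix matches. State q0 means no match yet; q1 means the last symbol is `a`; q2 means the last 2 symbols are `ab`. Only q2 accepts. On a mismatch, fall back to the longest proper suffix that is still a prefix of `ab`.
3 states suffice.
        a   b  
>  q0   q1  q0 
   q1   q1  q2 
 * q2   q1  q0 
(> = start, * = accepting)

start=q0; accept=q2; q0-a->q1; q0-b->q0; q1-a->q1; q1-b->q2; q2-a->q1; q2-b->q0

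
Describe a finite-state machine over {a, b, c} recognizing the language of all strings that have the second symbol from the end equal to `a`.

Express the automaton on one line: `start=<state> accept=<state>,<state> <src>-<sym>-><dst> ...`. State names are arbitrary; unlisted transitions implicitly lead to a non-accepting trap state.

start=q0 accept=q4,q5,q6 q0-a->q1 q0-b->q2 q0-c->q3 q1-a->q4 q1-b->q5 q1-c->q6 q2-a->q7 q2-b->q8 q2-c->q9 q3-a->q10 q3-b->q11 q3-c->q12 q4-a->q4 q4-b->q5 q4-c->q6 q5-a->q7 q5-b->q8 q5-c->q9 q6-a->q10 q6-b->q11 q6-c->q12 q7-a->q4 q7-b->q5 q7-c->q6 q8-a->q7 q8-b->q8 q8-c->q9 q9-a->q10 q9-b->q11 q9-c->q12 q10-a->q4 q10-b->q5 q10-c->q6 q11-a->q7 q11-b->q8 q11-c->q9 q12-a->q10 q12-b->q11 q12-c->q12

Because acceptance depends on a position counted from the end, the machine has to buffer the most recent 2 symbols. Make each state the string of the last up-to-2 symbols read; on input `x` shift the window left and append `x`. Accept when the buffered window has length 2 and begins with `a`.
With 13 states:
          a    b    c  
>  q0     q1   q2   q3 
   q1     q4   q5   q6 
   q2     q7   q8   q9 
   q3    q10  q11  q12 
 * q4     q4   q5   q6 
 * q5     q7   q8   q9 
 * q6    q10  q11  q12 
   q7     q4   q5   q6 
   q8     q7   q8   q9 
   q9    q10  q11  q12 
   q10    q4   q5   q6 
   q11    q7   q8   q9 
   q12   q10  q11  q12 
(> = start, * = accepting)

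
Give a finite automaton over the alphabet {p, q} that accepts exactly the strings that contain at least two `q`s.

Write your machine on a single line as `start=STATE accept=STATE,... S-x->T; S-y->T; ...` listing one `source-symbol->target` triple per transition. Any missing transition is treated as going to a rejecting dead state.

Count `q`s, saturating at 3: states s0 through s2 mean 0 through 2 `q`s seen; s3 means more than 2. Each `q` increments (capped at s3); other symbols loop. Accept from {s2, s3}.
        p   q  
>  s0   s0  s1 
   s1   s1  s2 
 * s2   s2  s3 
 * s3   s3  s3 
(> = start, * = accepting)

start=s0; accept=s2,s3; s0-p->s0; s0-q->s1; s1-p->s1; s1-q->s2; s2-p->s2; s2-q->s3; s3-p->s3; s3-q->s3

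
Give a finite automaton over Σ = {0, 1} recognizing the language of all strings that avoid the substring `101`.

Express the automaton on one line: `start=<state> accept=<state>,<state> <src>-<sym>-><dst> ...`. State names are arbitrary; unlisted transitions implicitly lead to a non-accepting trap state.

Track partial matches of the forbidden pattern `101`. State D is a dead state reached once `101` has occurred; every other state accepts. A means no part of `101` is currently matched.
4 states suffice.
       0  1 
>* A   A  B 
 * B   C  B 
 * C   A  D 
   D   D  D 
(> = start, * = accepting)

start=A accept=A,B,C A-0->A A-1->B B-0->C B-1->B C-0->A C-1->D D-0->D D-1->D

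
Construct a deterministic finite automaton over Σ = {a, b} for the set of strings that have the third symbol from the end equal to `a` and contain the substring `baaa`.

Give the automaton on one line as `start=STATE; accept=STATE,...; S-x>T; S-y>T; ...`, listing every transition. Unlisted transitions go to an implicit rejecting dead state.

start=S0; accept=S4,S5,S6,S7; S0-a>S0; S0-b>S1; S1-a>S2; S1-b>S1; S2-a>S3; S2-b>S1; S3-a>S4; S3-b>S1; S4-a>S4; S4-b>S5; S5-a>S6; S5-b>S7; S6-a>S8; S6-b>S9; S7-a>S10; S7-b>S11; S8-a>S4; S8-b>S5; S9-a>S6; S9-b>S7; S10-a>S8; S10-b>S9; S11-a>S10; S11-b>S11

Run two small machines in parallel and take their product. The first has 15 states tracking the last 3 symbols read; the second has 5 states tracking whether and how much of `baaa` has been seen. A product state is a pair (one from each), accepting exactly when both do. Equivalent product states are then merged.
With 12 states:
          a    b  
>  S0     S0   S1 
   S1     S2   S1 
   S2     S3   S1 
   S3     S4   S1 
 * S4     S4   S5 
 * S5     S6   S7 
 * S6     S8   S9 
 * S7    S10  S11 
   S8     S4   S5 
   S9     S6   S7 
   S10    S8   S9 
   S11   S10  S11 
(> = start, * = accepting)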